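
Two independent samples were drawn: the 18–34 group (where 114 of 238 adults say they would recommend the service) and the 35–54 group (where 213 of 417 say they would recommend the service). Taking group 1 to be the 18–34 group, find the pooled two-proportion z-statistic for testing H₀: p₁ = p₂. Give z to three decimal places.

p̂₁ = 114/238 = 0.47899, p̂₂ = 213/417 = 0.51079.
Pooling: p̂ = 327/655 = 0.49924.
Pooled SE = √[0.2499994·0.00659976] ≈ 0.040619.
z = -0.03180/0.040619 = -0.783.

z = -0.783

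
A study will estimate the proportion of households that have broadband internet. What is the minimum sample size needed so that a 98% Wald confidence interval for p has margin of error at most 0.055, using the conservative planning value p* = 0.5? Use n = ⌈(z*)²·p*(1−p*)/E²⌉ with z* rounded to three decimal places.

For 98% confidence, z* = 2.326.
p*(1−p*) = 0.50·0.50 = 0.2500.
Required n before rounding: 5.410276 × 0.2500 / 0.055² = 447.130.
Rounding up, n = 448.

n = 448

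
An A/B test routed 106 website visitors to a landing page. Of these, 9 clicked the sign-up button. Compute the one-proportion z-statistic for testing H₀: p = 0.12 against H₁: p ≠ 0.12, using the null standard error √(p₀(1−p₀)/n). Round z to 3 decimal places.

z = -1.112

The sample proportion is 9/106 = 0.08491.
Null standard error: √(0.12·0.88/106) = √0.000996226 = 0.031563.
Test statistic: z = -0.03509/0.031563 = -1.112.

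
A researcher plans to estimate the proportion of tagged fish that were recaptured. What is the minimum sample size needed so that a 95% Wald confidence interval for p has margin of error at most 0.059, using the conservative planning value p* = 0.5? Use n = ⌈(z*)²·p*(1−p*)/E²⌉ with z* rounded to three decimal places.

z* = 1.960 at the 95% level.
p*(1−p*) = 0.2500.
Required n before rounding: 3.841600 × 0.2500 / 0.059² = 275.898.
Rounding up, n = 276.

n = 276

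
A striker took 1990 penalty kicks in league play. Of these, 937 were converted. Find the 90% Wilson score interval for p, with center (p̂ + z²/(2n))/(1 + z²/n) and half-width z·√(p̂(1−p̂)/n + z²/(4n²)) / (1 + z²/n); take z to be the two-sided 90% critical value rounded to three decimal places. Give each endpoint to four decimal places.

(0.4525, 0.4893)

Here p̂ = 937/1990 = 0.47085 and z = 1.645 (z² = 2.706025).
Denominator 1 + z²/n = 1 + 2.706025/1990 = 1.001360.
Center = (0.47085 + 0.000680)/1.001360 = 0.47089.
Radicand: p̂(1−p̂)/n + z²/(4n²) = 0.000125201 + 0.000000171 = 0.000125372.
Half-width = 1.645·√0.000125372/1.001360 = 0.01839.
Interval: 0.47089 ± 0.01839 → (0.4525, 0.4893).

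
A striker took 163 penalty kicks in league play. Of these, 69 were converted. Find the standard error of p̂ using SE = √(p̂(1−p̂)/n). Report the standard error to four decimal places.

SE = 0.0387

Sample proportion p̂ = 69/163 = 0.42331.
p̂(1−p̂) = 0.244119.
Dividing by n and taking the root: √0.001497663 = 0.0387.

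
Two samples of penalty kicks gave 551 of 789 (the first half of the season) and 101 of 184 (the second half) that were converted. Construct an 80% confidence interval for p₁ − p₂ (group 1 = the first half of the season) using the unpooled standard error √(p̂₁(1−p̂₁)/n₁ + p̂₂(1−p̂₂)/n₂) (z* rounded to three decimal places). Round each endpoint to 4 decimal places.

(0.0980, 0.2009)

p̂₁ = 551/789 = 0.69835, p̂₂ = 101/184 = 0.54891; p̂₁ − p̂₂ = 0.14944.
Unpooled SE = √(p̂₁(1−p̂₁)/n₁ + p̂₂(1−p̂₂)/n₂) = √(0.000266992 + 0.001345693) = 0.040158.
The 80% critical value is z* = 1.282. Margin of error = 0.05148.
CI: 0.14944 ± 0.05148 = (0.0980, 0.2009).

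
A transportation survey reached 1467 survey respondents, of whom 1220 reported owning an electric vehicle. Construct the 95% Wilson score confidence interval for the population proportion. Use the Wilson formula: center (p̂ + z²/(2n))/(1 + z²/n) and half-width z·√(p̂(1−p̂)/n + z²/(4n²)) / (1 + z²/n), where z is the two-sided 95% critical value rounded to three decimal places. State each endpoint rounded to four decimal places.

Here p̂ = 1220/1467 = 0.83163 and z = 1.960 (z² = 3.841600).
Denominator 1 + z²/n = 1 + 3.841600/1467 = 1.002619.
Adjusted center: (0.83163 + z²/(2n))/1.002619 = 0.83076.
Radicand: p̂(1−p̂)/n + z²/(4n²) = 0.000095448 + 0.000000446 = 0.000095894.
Half-width = 1.960·√0.000095894/1.002619 = 0.01914.
Interval: 0.83076 ± 0.01914 → (0.8116, 0.8499).

(0.8116, 0.8499)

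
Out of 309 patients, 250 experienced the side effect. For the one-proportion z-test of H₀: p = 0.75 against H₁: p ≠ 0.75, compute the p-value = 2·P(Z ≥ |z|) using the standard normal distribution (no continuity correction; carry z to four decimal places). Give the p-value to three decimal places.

Sample proportion p̂ = 250/309 = 0.80906.
SE₀ = √(0.75·0.25/309) = 0.024633.
z = (p̂ − p₀)/SE = (250/309 − 0.75)/0.024633 ≈ 2.3976.
From the standard normal, 2·P(Z ≥ |z|) = 0.017.

p-value = 0.017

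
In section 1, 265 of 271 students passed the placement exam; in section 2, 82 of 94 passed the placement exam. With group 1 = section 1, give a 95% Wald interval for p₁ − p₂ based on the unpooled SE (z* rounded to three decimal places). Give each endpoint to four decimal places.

(0.0358, 0.1752)

p̂₁ = 265/271 = 0.97786, p̂₂ = 82/94 = 0.87234; p̂₁ − p̂₂ = 0.10552.
Unpooled SE = √(p̂₁(1−p̂₁)/n₁ + p̂₂(1−p̂₂)/n₂) = √(0.000079889 + 0.001184709) = 0.035561.
z* = 1.960 at the 95% level. Margin = 1.960·0.035561 = 0.06970.
CI: 0.10552 ± 0.06970 = (0.0358, 0.1752).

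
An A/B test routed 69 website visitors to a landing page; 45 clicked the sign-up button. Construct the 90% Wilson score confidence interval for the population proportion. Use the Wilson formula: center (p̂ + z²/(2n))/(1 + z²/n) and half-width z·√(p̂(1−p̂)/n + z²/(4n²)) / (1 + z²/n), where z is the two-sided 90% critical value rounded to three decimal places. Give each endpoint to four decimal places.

p̂ = 45/69 = 0.65217; z = 1.645, so z² = 2.706025.
Denominator 1 + z²/n = 1 + 2.706025/69 = 1.039218.
Center = (0.65217 + 0.019609)/1.039218 = 0.64643.
Radicand: p̂(1−p̂)/n + z²/(4n²) = 0.003287581 + 0.000142093 = 0.003429674.
Half-width = 1.645·√0.003429674/1.039218 = 0.09270.
Interval: 0.64643 ± 0.09270 → (0.5537, 0.7391).

(0.5537, 0.7391)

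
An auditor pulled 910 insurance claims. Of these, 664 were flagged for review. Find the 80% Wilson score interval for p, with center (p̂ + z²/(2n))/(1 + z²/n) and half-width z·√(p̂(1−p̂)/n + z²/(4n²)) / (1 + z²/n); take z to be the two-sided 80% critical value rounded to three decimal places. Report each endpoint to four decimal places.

(0.7104, 0.7481)

p̂ = 664/910 = 0.72967; z = 1.282, so z² = 1.643524.
Denominator 1 + z²/n = 1 + 1.643524/910 = 1.001806.
Center = (0.72967 + 0.000903)/1.001806 = 0.72926.
Radicand: p̂(1−p̂)/n + z²/(4n²) = 0.000216760 + 0.000000496 = 0.000217256.
Half-width = z·√(radicand)/denom = 1.282·0.014740/1.001806 = 0.01886.
CI: 0.72926 ± 0.01886 = (0.7104, 0.7481).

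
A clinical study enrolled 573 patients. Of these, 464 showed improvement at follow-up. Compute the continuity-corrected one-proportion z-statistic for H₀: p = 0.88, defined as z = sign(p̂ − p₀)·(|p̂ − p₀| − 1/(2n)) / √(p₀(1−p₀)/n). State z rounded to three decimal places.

With x = 464 successes in n = 573, p̂ = 0.80977. p̂ − p₀ = -0.070227.
1/(2n) = 0.000873.
Corrected numerator: |-0.070227| − 0.000873 = 0.069354.
Under H₀, SE = √(p₀(1−p₀)/n) = √(0.88·0.12/573) = √0.000184293 = 0.013575.
z = −0.069354/0.013575 = -5.109.

z = -5.109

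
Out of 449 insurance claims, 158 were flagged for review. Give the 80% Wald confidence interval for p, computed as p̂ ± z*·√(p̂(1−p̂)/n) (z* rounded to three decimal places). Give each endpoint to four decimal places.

(0.3230, 0.3808)

Sample proportion p̂ = 158/449 = 0.35189.
Standard error of p̂: √(0.228064/449) = √0.000507938 = 0.022537.
For 80% confidence, z* = 1.282.
Margin of error: 1.282 × 0.022537 = 0.02889.
Interval: 0.35189 ± 0.02889 → (0.3230, 0.3808).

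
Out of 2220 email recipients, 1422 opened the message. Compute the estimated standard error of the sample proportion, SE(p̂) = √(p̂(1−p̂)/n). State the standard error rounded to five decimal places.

SE = 0.01018

Sample proportion p̂ = 1422/2220 = 0.64054.
p̂(1−p̂) = 0.64054·0.35946 = 0.230249.
Dividing by n and taking the root: √0.000103716 = 0.01018.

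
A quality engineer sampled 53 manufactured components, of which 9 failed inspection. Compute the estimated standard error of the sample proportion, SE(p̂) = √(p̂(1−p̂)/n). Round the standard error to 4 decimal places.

Sample proportion p̂ = 9/53 = 0.16981.
p̂(1−p̂) = 0.140975.
SE = √(0.140975/53) = 0.0516.

SE = 0.0516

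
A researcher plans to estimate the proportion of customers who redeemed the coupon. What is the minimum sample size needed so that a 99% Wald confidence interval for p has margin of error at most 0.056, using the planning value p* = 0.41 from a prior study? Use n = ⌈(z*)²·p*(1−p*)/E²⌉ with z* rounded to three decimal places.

The 99% critical value is z* = 2.576.
p*(1−p*) = 0.2419.
(z*)²·p*(1−p*)/E² = 6.635776·0.2419/0.003136 = 511.860.
Rounding up, n = 512.

n = 512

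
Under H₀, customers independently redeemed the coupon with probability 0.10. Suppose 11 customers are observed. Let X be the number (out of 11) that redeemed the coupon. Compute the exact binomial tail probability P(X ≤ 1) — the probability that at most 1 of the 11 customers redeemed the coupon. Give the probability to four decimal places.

X ~ Binomial(n=11, p=0.10).
P(X ≤ 1) = C(11,0)·0.10^0·0.90^11 + C(11,1)·0.10^1·0.90^10.
= 0.313811 + 0.383546 = 0.6974.

P = 0.6974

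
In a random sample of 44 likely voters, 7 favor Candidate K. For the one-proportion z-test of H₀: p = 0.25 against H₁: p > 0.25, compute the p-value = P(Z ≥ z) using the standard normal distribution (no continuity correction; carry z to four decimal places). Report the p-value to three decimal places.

Sample proportion p̂ = 7/44 = 0.15909.
SE₀ = √(0.25·0.75/44) = 0.065279.
z = (p̂ − p₀)/SE = (7/44 − 0.25)/0.065279 ≈ -1.3926.
p-value = P(Z ≥ z) with z = -1.3926 → 0.918.

p-value = 0.918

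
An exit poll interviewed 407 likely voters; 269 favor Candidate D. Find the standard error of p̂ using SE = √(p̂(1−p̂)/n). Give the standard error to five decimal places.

SE = 0.02347

Sample proportion p̂ = 269/407 = 0.66093.
p̂(1−p̂) = 0.224102.
Dividing by n and taking the root: √0.000550619 = 0.02347.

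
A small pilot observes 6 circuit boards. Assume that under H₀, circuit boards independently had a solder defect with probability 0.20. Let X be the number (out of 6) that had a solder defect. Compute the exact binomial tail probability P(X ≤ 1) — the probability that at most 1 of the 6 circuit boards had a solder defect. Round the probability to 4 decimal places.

X is binomial with n = 6 and p = 0.20.
P(X ≤ 1) = C(6,0)·0.20^0·0.80^6 + C(6,1)·0.20^1·0.80^5.
= 0.262144 + 0.393216 = 0.6554.

P = 0.6554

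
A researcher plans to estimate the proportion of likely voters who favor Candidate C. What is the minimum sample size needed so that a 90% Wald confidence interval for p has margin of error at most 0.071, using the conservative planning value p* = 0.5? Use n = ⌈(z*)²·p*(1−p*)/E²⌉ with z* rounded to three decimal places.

n = 135

z* = 1.645 at the 90% level.
p*(1−p*) = 0.50·0.50 = 0.2500.
Required n before rounding: 2.706025 × 0.2500 / 0.071² = 134.201.
⌈134.201⌉ = 135.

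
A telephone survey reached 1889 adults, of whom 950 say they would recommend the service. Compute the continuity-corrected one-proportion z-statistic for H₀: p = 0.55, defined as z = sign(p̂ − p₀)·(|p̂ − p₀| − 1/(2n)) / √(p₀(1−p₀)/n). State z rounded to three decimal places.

Sample proportion p̂ = 950/1889 = 0.50291. p̂ − p₀ = -0.047088.
Continuity correction 1/(2n) = 1/3778 = 0.000265.
Corrected numerator: |-0.047088| − 0.000265 = 0.046823.
Null standard error: √(0.55·0.45/1889) = √0.000131022 = 0.011446.
z = (−)0.046823/0.011446 = -4.091.

z = -4.091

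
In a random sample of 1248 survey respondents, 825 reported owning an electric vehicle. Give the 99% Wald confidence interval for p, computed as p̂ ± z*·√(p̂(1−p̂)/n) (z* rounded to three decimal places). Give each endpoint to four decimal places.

Sample proportion p̂ = 825/1248 = 0.66106.
Standard error of p̂: √(0.224060/1248) = √0.000179536 = 0.013399.
For 99% confidence, z* = 2.576.
Margin of error: 2.576 × 0.013399 = 0.03452.
Interval: 0.66106 ± 0.03452 → (0.6265, 0.6956).

(0.6265, 0.6956)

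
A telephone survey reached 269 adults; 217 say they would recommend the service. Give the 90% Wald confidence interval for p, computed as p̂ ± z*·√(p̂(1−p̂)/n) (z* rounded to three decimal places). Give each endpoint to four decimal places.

(0.7671, 0.8463)

Sample proportion p̂ = 217/269 = 0.80669.
Standard error of p̂: √(0.155940/269) = √0.000579704 = 0.024077.
The 90% critical value is z* = 1.645.
Margin = 1.645·0.024077 = 0.03961.
Interval: 0.80669 ± 0.03961 → (0.7671, 0.8463).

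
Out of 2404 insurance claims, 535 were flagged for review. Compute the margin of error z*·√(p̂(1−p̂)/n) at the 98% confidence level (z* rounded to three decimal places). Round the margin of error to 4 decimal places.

The sample proportion is 535/2404 = 0.22255.
SE = √(p̂(1−p̂)/n) = √(0.173019/2404) = 0.008484.
The 98% critical value is z* = 2.326.
Margin of error = z*·SE = 2.326 × 0.008484 = 0.0197.

ME = 0.0197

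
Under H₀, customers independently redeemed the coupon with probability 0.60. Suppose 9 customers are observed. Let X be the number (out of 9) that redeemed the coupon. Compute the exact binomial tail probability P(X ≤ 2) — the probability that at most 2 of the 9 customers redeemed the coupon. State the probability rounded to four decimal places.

X is binomial with n = 9 and p = 0.60.
P(X ≤ 2) = C(9,0)·0.60^0·0.40^9 + C(9,1)·0.60^1·0.40^8 + C(9,2)·0.60^2·0.40^7.
= 0.000262 + 0.003539 + 0.021234 = 0.0250.

P = 0.0250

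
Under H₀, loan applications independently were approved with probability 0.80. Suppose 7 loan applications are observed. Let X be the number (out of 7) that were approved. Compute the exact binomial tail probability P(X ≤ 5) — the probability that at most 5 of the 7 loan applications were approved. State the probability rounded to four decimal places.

X is binomial with n = 7 and p = 0.80.
P(X ≤ 5) = Σ_{j=0}^{5} C(7,j)·0.80^j·0.20^{7−j}.
= 0.000013 + 0.000358 + 0.004301 + 0.028672 + 0.114688 + 0.275251 = 0.4233.

P = 0.4233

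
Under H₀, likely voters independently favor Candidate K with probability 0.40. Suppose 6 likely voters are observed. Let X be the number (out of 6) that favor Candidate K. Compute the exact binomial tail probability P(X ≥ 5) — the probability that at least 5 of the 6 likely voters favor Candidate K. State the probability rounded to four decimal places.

X is binomial with n = 6 and p = 0.40.
P(X ≥ 5) = C(6,5)·0.40^5·0.60^1 + C(6,6)·0.40^6·0.60^0.
= 0.036864 + 0.004096 = 0.0410.

P = 0.0410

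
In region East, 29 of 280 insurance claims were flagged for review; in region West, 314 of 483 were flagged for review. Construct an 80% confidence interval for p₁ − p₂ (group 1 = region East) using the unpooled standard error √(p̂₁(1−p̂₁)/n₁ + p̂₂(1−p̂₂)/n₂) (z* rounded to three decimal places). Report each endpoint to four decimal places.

(-0.5828, -0.5102)

p̂₁ = 0.10357, p̂₂ = 0.65010, so the observed difference is -0.54653.
Unpooled SE = √(p̂₁(1−p̂₁)/n₁ + p̂₂(1−p̂₂)/n₂) = √(0.000331587 + 0.000470950) = 0.028329.
For 80% confidence, z* = 1.282. Margin = 1.282·0.028329 = 0.03632.
So the interval runs from -0.5828 to -0.5102.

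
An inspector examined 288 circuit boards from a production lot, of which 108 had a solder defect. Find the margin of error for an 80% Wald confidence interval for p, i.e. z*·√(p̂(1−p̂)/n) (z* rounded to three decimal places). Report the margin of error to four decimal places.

ME = 0.0366

p̂ = 108/288 = 0.37500.
Standard error of p̂: √(0.234375/288) = √0.000813802 = 0.028527.
z* = 1.282 at the 80% level.
ME = 1.282·0.028527 = 0.0366.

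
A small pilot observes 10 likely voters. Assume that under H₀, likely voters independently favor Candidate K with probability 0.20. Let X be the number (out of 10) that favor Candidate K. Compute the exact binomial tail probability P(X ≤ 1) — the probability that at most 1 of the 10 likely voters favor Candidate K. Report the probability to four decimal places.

X ~ Binomial(n=10, p=0.20).
P(X ≤ 1) = C(10,0)·0.20^0·0.80^10 + C(10,1)·0.20^1·0.80^9.
= 0.107374 + 0.268435 = 0.3758.

P = 0.3758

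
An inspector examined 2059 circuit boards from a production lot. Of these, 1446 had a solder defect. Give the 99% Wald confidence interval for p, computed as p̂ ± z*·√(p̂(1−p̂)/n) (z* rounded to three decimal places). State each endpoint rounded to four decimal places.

(0.6763, 0.7282)

p̂ = 1446/2059 = 0.70228.
SE = √(p̂(1−p̂)/n) = √(0.209082/2059) = 0.010077.
The 99% critical value is z* = 2.576.
Margin = 2.576·0.010077 = 0.02596.
So the interval runs from 0.6763 to 0.7282.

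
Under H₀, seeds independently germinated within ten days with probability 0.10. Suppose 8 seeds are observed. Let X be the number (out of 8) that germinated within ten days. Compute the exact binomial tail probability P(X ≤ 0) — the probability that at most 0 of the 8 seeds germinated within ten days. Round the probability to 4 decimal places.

P = 0.4305

X ~ Binomial(n=8, p=0.10).
P(X ≤ 0) = C(8,0)·0.10^0·0.90^8.
= 0.430467 = 0.4305.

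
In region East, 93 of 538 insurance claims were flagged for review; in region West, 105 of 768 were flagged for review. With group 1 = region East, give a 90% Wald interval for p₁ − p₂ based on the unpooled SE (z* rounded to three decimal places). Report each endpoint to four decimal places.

(0.0025, 0.0698)

p̂₁ = 93/538 = 0.17286, p̂₂ = 105/768 = 0.13672; p̂₁ − p̂₂ = 0.03614.
Unpooled SE = √(p̂₁(1−p̂₁)/n₁ + p̂₂(1−p̂₂)/n₂) = √(0.000265764 + 0.000153681) = 0.020480.
z* = 1.645 at the 90% level. Margin of error = 0.03369.
CI: 0.03614 ± 0.03369 = (0.0025, 0.0698).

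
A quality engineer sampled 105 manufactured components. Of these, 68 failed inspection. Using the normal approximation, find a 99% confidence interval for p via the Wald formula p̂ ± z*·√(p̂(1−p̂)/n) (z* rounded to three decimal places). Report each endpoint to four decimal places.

p̂ = 68/105 = 0.64762.
SE(p̂) = √(0.64762·0.35238/105) = 0.046620.
z* = 2.576 at the 99% level.
Margin of error: 2.576 × 0.046620 = 0.12009.
CI: 0.64762 ± 0.12009 = (0.5275, 0.7677).

(0.5275, 0.7677)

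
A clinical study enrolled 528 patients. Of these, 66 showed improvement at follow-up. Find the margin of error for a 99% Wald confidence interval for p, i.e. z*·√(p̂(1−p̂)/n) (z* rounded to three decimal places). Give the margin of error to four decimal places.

ME = 0.0371

p̂ = 66/528 = 0.12500.
Standard error of p̂: √(0.109375/528) = √0.000207150 = 0.014393.
The 99% critical value is z* = 2.576.
ME = 2.576·0.014393 = 0.0371.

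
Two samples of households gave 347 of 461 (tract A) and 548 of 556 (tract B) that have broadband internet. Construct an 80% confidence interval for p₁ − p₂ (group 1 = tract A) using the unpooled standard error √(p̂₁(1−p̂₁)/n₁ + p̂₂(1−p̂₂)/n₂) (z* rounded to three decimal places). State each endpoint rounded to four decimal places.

(-0.2595, -0.2063)

p̂₁ = 0.75271, p̂₂ = 0.98561, so the observed difference is -0.23290.
Unpooled SE = √(p̂₁(1−p̂₁)/n₁ + p̂₂(1−p̂₂)/n₂) = √(0.000403768 + 0.000025506) = 0.020719.
The 80% critical value is z* = 1.282. Margin of error = 0.02656.
Interval: -0.23290 ± 0.02656 → (-0.2595, -0.2063).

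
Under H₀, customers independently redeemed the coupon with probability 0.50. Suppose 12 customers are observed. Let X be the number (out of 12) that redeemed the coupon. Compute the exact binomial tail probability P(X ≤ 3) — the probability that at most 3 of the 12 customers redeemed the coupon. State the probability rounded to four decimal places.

P = 0.0730

X ~ Binomial(n=12, p=0.50).
P(X ≤ 3) = C(12,0)·0.50^0·0.50^12 + C(12,1)·0.50^1·0.50^11 + C(12,2)·0.50^2·0.50^10 + C(12,3)·0.50^3·0.50^9.
= 0.000244 + 0.002930 + 0.016113 + 0.053711 = 0.0730.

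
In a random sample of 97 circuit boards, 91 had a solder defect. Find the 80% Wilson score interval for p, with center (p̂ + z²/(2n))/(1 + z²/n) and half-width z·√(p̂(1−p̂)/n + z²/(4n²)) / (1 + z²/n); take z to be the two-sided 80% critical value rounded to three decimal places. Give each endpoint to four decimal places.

p̂ = 91/97 = 0.93814; z = 1.282, so z² = 1.643524.
1 + z²/n = 1.016944.
Center = (0.93814 + 0.008472)/1.016944 = 0.93084.
Radicand: p̂(1−p̂)/n + z²/(4n²) = 0.000598243 + 0.000043669 = 0.000641912.
Half-width = z·√(radicand)/denom = 1.282·0.025336/1.016944 = 0.03194.
CI: 0.93084 ± 0.03194 = (0.8989, 0.9628).

(0.8989, 0.9628)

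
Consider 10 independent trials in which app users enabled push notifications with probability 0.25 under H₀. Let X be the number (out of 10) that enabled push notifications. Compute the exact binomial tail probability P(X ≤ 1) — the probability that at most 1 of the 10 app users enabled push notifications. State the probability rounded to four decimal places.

X ~ Binomial(n=10, p=0.25).
P(X ≤ 1) = C(10,0)·0.25^0·0.75^10 + C(10,1)·0.25^1·0.75^9.
= 0.056314 + 0.187712 = 0.2440.

P = 0.2440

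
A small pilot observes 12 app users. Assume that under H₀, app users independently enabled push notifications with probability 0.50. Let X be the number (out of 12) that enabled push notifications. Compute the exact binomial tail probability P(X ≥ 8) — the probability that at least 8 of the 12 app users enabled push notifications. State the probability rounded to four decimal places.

X is binomial with n = 12 and p = 0.50.
P(X ≥ 8) = Σ_{j=8}^{12} C(12,j)·0.50^j·0.50^{12−j}.
= 0.120850 + 0.053711 + 0.016113 + 0.002930 + 0.000244 = 0.1938.

P = 0.1938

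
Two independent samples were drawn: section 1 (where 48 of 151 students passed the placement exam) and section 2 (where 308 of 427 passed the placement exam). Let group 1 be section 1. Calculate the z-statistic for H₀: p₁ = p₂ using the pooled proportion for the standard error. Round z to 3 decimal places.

Sample proportions: p̂₁ = 48/151 = 0.31788 and p̂₂ = 308/427 = 0.72131.
Pooling: p̂ = 356/578 = 0.61592.
SE = √[p̂(1−p̂)(1/n₁+1/n₂)] = √[0.61592·0.38408·(1/151+1/427)] ≈ 0.046051.
z = (p̂₁ − p̂₂)/SE = (0.31788 − 0.72131)/0.046051 = -0.40343/0.046051 = -8.761.

z = -8.761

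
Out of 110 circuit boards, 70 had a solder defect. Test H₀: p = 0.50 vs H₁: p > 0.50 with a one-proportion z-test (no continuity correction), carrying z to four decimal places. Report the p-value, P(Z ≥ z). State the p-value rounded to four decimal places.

p-value = 0.0021

p̂ = 70/110 = 0.63636.
Under H₀, SE = √(p₀(1−p₀)/n) = √(0.50·0.50/110) = √0.002272727 = 0.047673.
Test statistic (full precision, shown to 4 dp): z = (70/110 − 0.50)/SE₀ ≈ 2.8604.
p-value = P(Z ≥ z) with z = 2.8604 → 0.0021.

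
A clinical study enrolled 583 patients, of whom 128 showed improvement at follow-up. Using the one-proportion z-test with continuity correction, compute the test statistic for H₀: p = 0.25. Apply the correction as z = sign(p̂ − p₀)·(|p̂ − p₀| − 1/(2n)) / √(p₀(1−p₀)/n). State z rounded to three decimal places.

The sample proportion is 128/583 = 0.21955. p̂ − p₀ = -0.030446.
Continuity correction 1/(2n) = 1/1166 = 0.000858.
Corrected numerator: |-0.030446| − 0.000858 = 0.029588.
Null standard error: √(0.25·0.75/583) = √0.000321612 = 0.017934.
z = −0.029588/0.017934 = -1.650.

z = -1.650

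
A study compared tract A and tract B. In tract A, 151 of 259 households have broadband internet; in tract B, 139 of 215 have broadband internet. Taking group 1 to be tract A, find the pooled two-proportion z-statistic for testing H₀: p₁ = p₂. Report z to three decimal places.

Sample proportions: p̂₁ = 151/259 = 0.58301 and p̂₂ = 139/215 = 0.64651.
Pooling: p̂ = 290/474 = 0.61181.
Pooled SE = √[0.2374976·0.00851217] ≈ 0.044962.
z = -0.06350/0.044962 = -1.412.

z = -1.412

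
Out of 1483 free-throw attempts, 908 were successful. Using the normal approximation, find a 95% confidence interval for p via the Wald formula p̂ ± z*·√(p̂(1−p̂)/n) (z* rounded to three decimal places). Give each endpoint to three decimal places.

(0.587, 0.637)

The sample proportion is 908/1483 = 0.61227.
Standard error of p̂: √(0.237395/1483) = √0.000160077 = 0.012652.
z* = 1.960 at the 95% level.
Margin = 1.960·0.012652 = 0.02480.
Interval: 0.61227 ± 0.02480 → (0.587, 0.637).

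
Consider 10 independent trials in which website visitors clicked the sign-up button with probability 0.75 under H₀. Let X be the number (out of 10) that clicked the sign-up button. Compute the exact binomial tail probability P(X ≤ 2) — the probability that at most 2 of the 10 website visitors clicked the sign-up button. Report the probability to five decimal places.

X ~ Binomial(n=10, p=0.75).
P(X ≤ 2) = C(10,0)·0.75^0·0.25^10 + C(10,1)·0.75^1·0.25^9 + C(10,2)·0.75^2·0.25^8.
= 0.000001 + 0.000029 + 0.000386 = 0.00042.

P = 0.00042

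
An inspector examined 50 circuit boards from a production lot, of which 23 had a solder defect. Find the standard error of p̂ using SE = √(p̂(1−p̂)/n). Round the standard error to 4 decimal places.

p̂ = 23/50 = 0.46000.
p̂(1−p̂) = 0.46000·0.54000 = 0.248400.
Dividing by n and taking the root: √0.004968000 = 0.0705.

SE = 0.0705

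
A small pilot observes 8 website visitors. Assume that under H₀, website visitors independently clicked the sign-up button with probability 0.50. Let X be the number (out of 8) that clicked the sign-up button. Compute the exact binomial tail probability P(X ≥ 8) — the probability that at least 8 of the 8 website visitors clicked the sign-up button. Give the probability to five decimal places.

P = 0.00391

X is binomial with n = 8 and p = 0.50.
P(X ≥ 8) = C(8,8)·0.50^8·0.50^0.
= 0.003906 = 0.00391.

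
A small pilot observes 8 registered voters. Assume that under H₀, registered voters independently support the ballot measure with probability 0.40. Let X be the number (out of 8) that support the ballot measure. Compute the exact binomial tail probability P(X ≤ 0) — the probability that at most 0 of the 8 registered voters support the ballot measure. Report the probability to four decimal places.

P = 0.0168

X ~ Binomial(n=8, p=0.40).
P(X ≤ 0) = C(8,0)·0.40^0·0.60^8.
= 0.016796 = 0.0168.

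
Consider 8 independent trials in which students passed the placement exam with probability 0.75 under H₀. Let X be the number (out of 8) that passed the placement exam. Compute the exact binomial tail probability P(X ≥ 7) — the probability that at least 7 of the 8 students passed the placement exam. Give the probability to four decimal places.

X is binomial with n = 8 and p = 0.75.
P(X ≥ 7) = C(8,7)·0.75^7·0.25^1 + C(8,8)·0.75^8·0.25^0.
= 0.266968 + 0.100113 = 0.3671.

P = 0.3671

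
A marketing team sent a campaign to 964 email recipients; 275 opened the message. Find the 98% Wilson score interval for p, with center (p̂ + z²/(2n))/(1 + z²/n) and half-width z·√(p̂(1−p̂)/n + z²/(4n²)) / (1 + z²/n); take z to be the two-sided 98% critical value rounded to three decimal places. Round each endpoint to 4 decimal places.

(0.2527, 0.3202)

p̂ = 275/964 = 0.28527; z = 2.326, so z² = 5.410276.
1 + z²/n = 1.005612.
Adjusted center: (0.28527 + z²/(2n))/1.005612 = 0.28647.
Radicand: p̂(1−p̂)/n + z²/(4n²) = 0.000211505 + 0.000001455 = 0.000212960.
Half-width = z·√(radicand)/denom = 2.326·0.014593/1.005612 = 0.03375.
Interval: 0.28647 ± 0.03375 → (0.2527, 0.3202).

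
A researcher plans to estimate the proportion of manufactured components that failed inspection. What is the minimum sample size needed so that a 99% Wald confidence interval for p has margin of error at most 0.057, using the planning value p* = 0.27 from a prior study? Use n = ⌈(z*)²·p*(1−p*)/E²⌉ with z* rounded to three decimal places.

n = 403

The 99% critical value is z* = 2.576.
p*(1−p*) = 0.27·0.73 = 0.1971.
Required n before rounding: 6.635776 × 0.1971 / 0.057² = 402.558.
⌈402.558⌉ = 403.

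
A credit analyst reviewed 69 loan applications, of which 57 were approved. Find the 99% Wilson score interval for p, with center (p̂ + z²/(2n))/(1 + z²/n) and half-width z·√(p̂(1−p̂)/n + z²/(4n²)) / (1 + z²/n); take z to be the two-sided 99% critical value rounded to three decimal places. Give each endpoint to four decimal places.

Here p̂ = 57/69 = 0.82609 and z = 2.576 (z² = 6.635776).
Denominator 1 + z²/n = 1 + 6.635776/69 = 1.096171.
Adjusted center: (0.82609 + z²/(2n))/1.096171 = 0.79748.
Radicand: p̂(1−p̂)/n + z²/(4n²) = 0.002082135 + 0.000348444 = 0.002430579.
Half-width = 2.576·√0.002430579/1.096171 = 0.11586.
Interval: 0.79748 ± 0.11586 → (0.6816, 0.9133).

(0.6816, 0.9133)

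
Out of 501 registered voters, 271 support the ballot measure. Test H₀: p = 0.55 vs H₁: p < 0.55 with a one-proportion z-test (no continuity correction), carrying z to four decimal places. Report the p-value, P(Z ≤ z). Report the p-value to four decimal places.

The sample proportion is 271/501 = 0.54092.
Null standard error: √(0.55·0.45/501) = √0.000494012 = 0.022226.
Test statistic (full precision, shown to 4 dp): z = (271/501 − 0.55)/SE₀ ≈ -0.4086.
From the standard normal, P(Z ≤ z) = 0.3414.

p-value = 0.3414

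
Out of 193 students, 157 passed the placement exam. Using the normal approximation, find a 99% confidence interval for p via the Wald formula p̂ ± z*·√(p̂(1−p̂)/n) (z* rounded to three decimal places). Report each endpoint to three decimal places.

(0.741, 0.886)

Sample proportion p̂ = 157/193 = 0.81347.
SE = √(p̂(1−p̂)/n) = √(0.151736/193) = 0.028039.
For 99% confidence, z* = 2.576.
Margin of error: 2.576 × 0.028039 = 0.07223.
So the interval runs from 0.741 to 0.886.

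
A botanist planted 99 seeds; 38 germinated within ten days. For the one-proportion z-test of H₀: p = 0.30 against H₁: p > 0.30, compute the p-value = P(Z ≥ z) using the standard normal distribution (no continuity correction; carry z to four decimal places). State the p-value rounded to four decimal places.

p-value = 0.0344

Sample proportion p̂ = 38/99 = 0.38384.
SE₀ = √(0.30·0.70/99) = 0.046057.
Test statistic (full precision, shown to 4 dp): z = (38/99 − 0.30)/SE₀ ≈ 1.8203.
From the standard normal, P(Z ≥ z) = 0.0344.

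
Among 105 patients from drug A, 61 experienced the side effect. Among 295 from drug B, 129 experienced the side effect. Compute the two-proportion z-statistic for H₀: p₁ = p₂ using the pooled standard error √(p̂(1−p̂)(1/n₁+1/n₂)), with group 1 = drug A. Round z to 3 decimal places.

z = 2.532

Sample proportions: p̂₁ = 61/105 = 0.58095 and p̂₂ = 129/295 = 0.43729.
Pooling: p̂ = 190/400 = 0.47500.
Pooled SE = √[0.2493750·0.01291364] ≈ 0.056748.
z = 0.14366/0.056748 = 2.532.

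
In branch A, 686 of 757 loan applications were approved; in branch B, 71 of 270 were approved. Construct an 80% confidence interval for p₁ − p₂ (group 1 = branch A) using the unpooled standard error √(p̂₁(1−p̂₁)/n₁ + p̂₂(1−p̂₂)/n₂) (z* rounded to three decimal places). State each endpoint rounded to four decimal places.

(0.6063, 0.6802)

p̂₁ = 686/757 = 0.90621, p̂₂ = 71/270 = 0.26296; p̂₁ − p̂₂ = 0.64325.
Unpooled SE = √(p̂₁(1−p̂₁)/n₁ + p̂₂(1−p̂₂)/n₂) = √(0.000112278 + 0.000717828) = 0.028812.
z* = 1.282 at the 80% level. Margin of error = 0.03694.
So the interval runs from 0.6063 to 0.6802.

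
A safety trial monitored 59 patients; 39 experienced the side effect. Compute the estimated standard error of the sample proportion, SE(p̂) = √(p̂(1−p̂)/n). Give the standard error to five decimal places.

SE = 0.06163

p̂ = 39/59 = 0.66102.
p̂(1−p̂) = 0.66102·0.33898 = 0.224073.
SE = √(0.224073/59) = √0.003797847 = 0.06163.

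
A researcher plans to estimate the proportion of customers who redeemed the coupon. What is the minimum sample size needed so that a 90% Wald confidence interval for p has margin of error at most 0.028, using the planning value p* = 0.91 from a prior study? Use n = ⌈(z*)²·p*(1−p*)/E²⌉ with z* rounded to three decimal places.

The 90% critical value is z* = 1.645.
p*(1−p*) = 0.91·0.09 = 0.0819.
(z*)²·p*(1−p*)/E² = 2.706025·0.0819/0.000784 = 282.683.
Rounding up, n = 283.

n = 283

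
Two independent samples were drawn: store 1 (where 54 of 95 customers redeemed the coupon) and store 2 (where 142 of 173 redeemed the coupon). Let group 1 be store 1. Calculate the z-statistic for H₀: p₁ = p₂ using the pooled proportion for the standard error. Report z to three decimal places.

Sample proportions: p̂₁ = 54/95 = 0.56842 and p̂₂ = 142/173 = 0.82081.
Pooling: p̂ = 196/268 = 0.73134.
SE = √[p̂(1−p̂)(1/n₁+1/n₂)] = √[0.73134·0.26866·(1/95+1/173)] ≈ 0.056603.
z = -0.25239/0.056603 = -4.459.

z = -4.459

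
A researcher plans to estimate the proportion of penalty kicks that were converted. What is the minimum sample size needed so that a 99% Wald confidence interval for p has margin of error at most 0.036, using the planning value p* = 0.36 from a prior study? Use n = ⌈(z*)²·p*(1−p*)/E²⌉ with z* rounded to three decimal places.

n = 1180

For 99% confidence, z* = 2.576.
p*(1−p*) = 0.36·0.64 = 0.2304.
Required n before rounding: 6.635776 × 0.2304 / 0.036² = 1179.694.
Rounding up, n = 1180.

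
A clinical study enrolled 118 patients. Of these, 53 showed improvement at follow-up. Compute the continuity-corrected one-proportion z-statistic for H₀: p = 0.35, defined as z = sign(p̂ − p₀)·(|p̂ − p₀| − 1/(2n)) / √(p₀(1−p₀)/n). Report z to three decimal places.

z = 2.162

Sample proportion p̂ = 53/118 = 0.44915. p̂ − p₀ = 0.099153.
1/(2n) = 0.004237.
Corrected numerator: |0.099153| − 0.004237 = 0.094916.
Null standard error: √(0.35·0.65/118) = √0.001927966 = 0.043909.
z = (+)0.094916/0.043909 = 2.162.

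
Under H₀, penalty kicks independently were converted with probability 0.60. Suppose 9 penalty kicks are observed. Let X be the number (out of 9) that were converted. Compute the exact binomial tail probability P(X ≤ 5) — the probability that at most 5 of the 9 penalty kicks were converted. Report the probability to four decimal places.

P = 0.5174

X ~ Binomial(n=9, p=0.60).
P(X ≤ 5) = Σ_{j=0}^{5} C(9,j)·0.60^j·0.40^{9−j}.
= 0.000262 + 0.003539 + 0.021234 + 0.074318 + 0.167215 + 0.250823 = 0.5174.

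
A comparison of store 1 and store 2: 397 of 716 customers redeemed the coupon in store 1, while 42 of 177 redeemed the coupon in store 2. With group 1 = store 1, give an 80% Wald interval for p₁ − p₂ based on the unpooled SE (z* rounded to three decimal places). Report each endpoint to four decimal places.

(0.2698, 0.3646)

p̂₁ = 0.55447, p̂₂ = 0.23729, so the observed difference is 0.31718.
Unpooled SE = √(p̂₁(1−p̂₁)/n₁ + p̂₂(1−p̂₂)/n₂) = √(0.000345018 + 0.001022500) = 0.036980.
z* = 1.282 at the 80% level. Margin of error = 0.04741.
CI: 0.31718 ± 0.04741 = (0.2698, 0.3646).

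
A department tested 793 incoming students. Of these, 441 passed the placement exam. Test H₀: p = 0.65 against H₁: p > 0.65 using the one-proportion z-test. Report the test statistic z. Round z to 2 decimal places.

z = -5.54

Sample proportion p̂ = 441/793 = 0.55612.
Null standard error: √(0.65·0.35/793) = √0.000286885 = 0.016938.
Test statistic: z = -0.09388/0.016938 = -5.54.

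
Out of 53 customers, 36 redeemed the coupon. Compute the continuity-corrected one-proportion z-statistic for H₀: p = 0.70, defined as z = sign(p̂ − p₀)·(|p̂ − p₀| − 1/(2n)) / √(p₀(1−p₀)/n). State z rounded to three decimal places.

p̂ = 36/53 = 0.67925. p̂ − p₀ = -0.020755.
1/(2n) = 0.009434.
Corrected numerator: |-0.020755| − 0.009434 = 0.011321.
Under H₀, SE = √(p₀(1−p₀)/n) = √(0.70·0.30/53) = √0.003962264 = 0.062947.
z = (−)0.011321/0.062947 = -0.180.

z = -0.180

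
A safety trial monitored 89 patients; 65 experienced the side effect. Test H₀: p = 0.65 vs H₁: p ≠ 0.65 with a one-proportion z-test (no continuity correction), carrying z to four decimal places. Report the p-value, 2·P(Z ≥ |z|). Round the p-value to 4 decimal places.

p̂ = 65/89 = 0.73034.
SE₀ = √(0.65·0.35/89) = 0.050559.
z = (p̂ − p₀)/SE = (65/89 − 0.65)/0.050559 ≈ 1.5890.
From the standard normal, 2·P(Z ≥ |z|) = 0.1121.

p-value = 0.1121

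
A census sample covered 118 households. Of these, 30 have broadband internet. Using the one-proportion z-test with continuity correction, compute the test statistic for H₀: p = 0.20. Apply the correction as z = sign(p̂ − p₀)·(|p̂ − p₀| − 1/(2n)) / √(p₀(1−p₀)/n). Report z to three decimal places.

p̂ = 30/118 = 0.25424. p̂ − p₀ = 0.054237.
1/(2n) = 0.004237.
Corrected numerator: |0.054237| − 0.004237 = 0.050000.
Under H₀, SE = √(p₀(1−p₀)/n) = √(0.20·0.80/118) = √0.001355932 = 0.036823.
z = (+)0.050000/0.036823 = 1.358.

z = 1.358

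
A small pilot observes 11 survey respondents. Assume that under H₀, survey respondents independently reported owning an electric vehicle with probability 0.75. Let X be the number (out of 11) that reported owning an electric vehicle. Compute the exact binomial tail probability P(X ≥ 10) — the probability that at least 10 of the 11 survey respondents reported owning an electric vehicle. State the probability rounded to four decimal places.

P = 0.1971

X ~ Binomial(n=11, p=0.75).
P(X ≥ 10) = C(11,10)·0.75^10·0.25^1 + C(11,11)·0.75^11·0.25^0.
= 0.154862 + 0.042235 = 0.1971.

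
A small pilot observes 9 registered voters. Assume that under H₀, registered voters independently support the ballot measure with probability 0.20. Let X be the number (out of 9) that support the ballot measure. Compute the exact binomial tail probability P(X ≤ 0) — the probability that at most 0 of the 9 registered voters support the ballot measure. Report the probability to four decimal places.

X ~ Binomial(n=9, p=0.20).
P(X ≤ 0) = C(9,0)·0.20^0·0.80^9.
= 0.134218 = 0.1342.

P = 0.1342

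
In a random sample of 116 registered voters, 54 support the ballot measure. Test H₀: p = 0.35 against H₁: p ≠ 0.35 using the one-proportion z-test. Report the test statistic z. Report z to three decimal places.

The sample proportion is 54/116 = 0.46552.
Under H₀, SE = √(p₀(1−p₀)/n) = √(0.35·0.65/116) = √0.001961207 = 0.044286.
z = (0.46552 − 0.35)/0.044286 = 0.11552/0.044286 = 2.608.

z = 2.608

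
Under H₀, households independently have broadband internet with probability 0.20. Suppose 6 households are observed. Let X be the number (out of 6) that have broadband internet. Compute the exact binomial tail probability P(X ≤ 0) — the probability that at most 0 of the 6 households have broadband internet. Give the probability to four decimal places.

X ~ Binomial(n=6, p=0.20).
P(X ≤ 0) = C(6,0)·0.20^0·0.80^6.
= 0.262144 = 0.2621.

P = 0.2621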